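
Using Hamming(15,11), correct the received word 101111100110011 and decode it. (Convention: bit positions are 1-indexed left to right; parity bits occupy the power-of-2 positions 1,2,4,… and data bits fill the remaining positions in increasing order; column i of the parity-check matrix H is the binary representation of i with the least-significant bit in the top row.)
Syndrome s = H · r^T (mod 2), r = 101111100110011:
  s[0] = (101010101010101)·(101111100110011) mod 2 = 1+0+1+0+1+0+1+0+0+0+1+0+0+0+1 mod 2 = 0
  s[1] = (011001100110011)·(101111100110011) mod 2 = 0+0+1+0+0+1+1+0+0+1+1+0+0+1+1 mod 2 = 1
  s[2] = (000111100001111)·(101111100110011) mod 2 = 0+0+0+1+1+1+1+0+0+0+0+0+0+1+1 mod 2 = 0
  s[3] = (000000011111111)·(101111100110011) mod 2 = 0+0+0+0+0+0+0+0+0+1+1+0+0+1+1 mod 2 = 0
Syndrome = 0100
Column 2 of H equals this syndrome → error at bit 2 (1-indexed).
Flip bit 2: 101111100110011 → 111111100110011
Extract data bits at positions {3,5,6,7,9,10,11,12,13,14,15}: 11110110011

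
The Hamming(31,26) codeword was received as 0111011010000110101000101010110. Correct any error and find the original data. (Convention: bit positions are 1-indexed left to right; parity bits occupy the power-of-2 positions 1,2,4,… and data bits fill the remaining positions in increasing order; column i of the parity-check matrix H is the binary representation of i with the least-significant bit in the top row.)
Syndrome s = H · r^T (mod 2), r = 0111011010000110101000101010110:
  s[0] = (1010101010101010101010101010101)·(0111011010000110101000101010110) mod 2 = 0+0+1+0+0+0+1+0+1+0+0+0+0+0+1+0+1+0+1+0+0+0+1+0+1+0+1+0+1+0+0 mod 2 = 0
  s[1] = (0110011001100110011001100110011)·(0111011010000110101000101010110) mod 2 = 0+1+1+0+0+1+1+0+0+0+0+0+0+1+1+0+0+0+1+0+0+0+1+0+0+0+1+0+0+1+0 mod 2 = 0
  s[2] = (0001111000011110000111100001111)·(0111011010000110101000101010110) mod 2 = 0+0+0+1+0+1+1+0+0+0+0+0+0+1+1+0+0+0+0+0+0+0+1+0+0+0+0+0+1+1+0 mod 2 = 0
  s[3] = (0000000111111110000000011111111)·(0111011010000110101000101010110) mod 2 = 0+0+0+0+0+0+0+0+1+0+0+0+0+1+1+0+0+0+0+0+0+0+0+0+1+0+1+0+1+1+0 mod 2 = 1
  s[4] = (0000000000000001111111111111111)·(0111011010000110101000101010110) mod 2 = 0+0+0+0+0+0+0+0+0+0+0+0+0+0+0+0+1+0+1+0+0+0+1+0+1+0+1+0+1+1+0 mod 2 = 1
Syndrome = 00011
Column 24 of H equals this syndrome → error at bit 24 (1-indexed).
Flip bit 24: 0111011010000110101000101010110 → 0111011010000110101000111010110
Extract data bits at positions {3,5,6,7,9,10,11,12,13,14,15,17,18,19,20,21,22,23,24,25,26,27,28,29,30,31}: 10111000011101000111010110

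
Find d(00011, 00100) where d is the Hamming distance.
XOR = 00111, count of 1s = 3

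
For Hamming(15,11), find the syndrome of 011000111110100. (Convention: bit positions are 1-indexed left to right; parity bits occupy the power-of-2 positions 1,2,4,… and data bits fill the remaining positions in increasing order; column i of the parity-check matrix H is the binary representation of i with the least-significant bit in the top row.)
Syndrome s = H · r^T (mod 2), r = 011000111110100:
  s[0] = (101010101010101)·(011000111110100) mod 2 = 0+0+1+0+0+0+1+0+1+0+1+0+1+0+0 mod 2 = 1
  s[1] = (011001100110011)·(011000111110100) mod 2 = 0+1+1+0+0+0+1+0+0+1+1+0+0+0+0 mod 2 = 1
  s[2] = (000111100001111)·(011000111110100) mod 2 = 0+0+0+0+0+0+1+0+0+0+0+0+1+0+0 mod 2 = 0
  s[3] = (000000011111111)·(011000111110100) mod 2 = 0+0+0+0+0+0+0+1+1+1+1+0+1+0+0 mod 2 = 1
Syndrome = 1101
Non-zero syndrome: error at position 11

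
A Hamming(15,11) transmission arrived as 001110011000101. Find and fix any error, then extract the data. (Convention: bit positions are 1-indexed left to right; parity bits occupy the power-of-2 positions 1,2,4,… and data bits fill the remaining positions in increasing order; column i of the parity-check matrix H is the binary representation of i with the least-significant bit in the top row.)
Syndrome s = H · r^T (mod 2), r = 001110011000101:
  s[0] = (101010101010101)·(001110011000101) mod 2 = 0+0+1+0+1+0+0+0+1+0+0+0+1+0+1 mod 2 = 1
  s[1] = (011001100110011)·(001110011000101) mod 2 = 0+0+1+0+0+0+0+0+0+0+0+0+0+0+1 mod 2 = 0
  s[2] = (000111100001111)·(001110011000101) mod 2 = 0+0+0+1+1+0+0+0+0+0+0+0+1+0+1 mod 2 = 0
  s[3] = (000000011111111)·(001110011000101) mod 2 = 0+0+0+0+0+0+0+1+1+0+0+0+1+0+1 mod 2 = 0
Syndrome = 1000
Column 1 of H equals this syndrome → error at bit 1 (1-indexed).
Flip bit 1: 001110011000101 → 101110011000101
Extract data bits at positions {3,5,6,7,9,10,11,12,13,14,15}: 11001000101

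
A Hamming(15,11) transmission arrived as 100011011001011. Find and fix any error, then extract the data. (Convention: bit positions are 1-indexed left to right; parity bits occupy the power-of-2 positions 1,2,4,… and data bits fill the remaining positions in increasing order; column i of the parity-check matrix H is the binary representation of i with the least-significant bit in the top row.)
Syndrome s = H · r^T (mod 2), r = 100011011001011:
  s[0] = (101010101010101)·(100011011001011) mod 2 = 1+0+0+0+1+0+0+0+1+0+0+0+0+0+1 mod 2 = 0
  s[1] = (011001100110011)·(100011011001011) mod 2 = 0+0+0+0+0+1+0+0+0+0+0+0+0+1+1 mod 2 = 1
  s[2] = (000111100001111)·(100011011001011) mod 2 = 0+0+0+0+1+1+0+0+0+0+0+1+0+1+1 mod 2 = 1
  s[3] = (000000011111111)·(100011011001011) mod 2 = 0+0+0+0+0+0+0+1+1+0+0+1+0+1+1 mod 2 = 1
Syndrome = 0111
Column 14 of H equals this syndrome → error at bit 14 (1-indexed).
Flip bit 14: 100011011001011 → 100011011001001
Extract data bits at positions {3,5,6,7,9,10,11,12,13,14,15}: 01101001001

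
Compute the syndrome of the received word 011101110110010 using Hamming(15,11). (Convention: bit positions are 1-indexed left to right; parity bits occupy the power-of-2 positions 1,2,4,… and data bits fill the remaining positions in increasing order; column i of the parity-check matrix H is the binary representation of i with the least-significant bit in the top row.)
Syndrome s = H · r^T (mod 2), r = 011101110110010:
  s[0] = (101010101010101)·(011101110110010) mod 2 = 0+0+1+0+0+0+1+0+0+0+1+0+0+0+0 mod 2 = 1
  s[1] = (011001100110011)·(011101110110010) mod 2 = 0+1+1+0+0+1+1+0+0+1+1+0+0+1+0 mod 2 = 1
  s[2] = (000111100001111)·(011101110110010) mod 2 = 0+0+0+1+0+1+1+0+0+0+0+0+0+1+0 mod 2 = 0
  s[3] = (000000011111111)·(011101110110010) mod 2 = 0+0+0+0+0+0+0+1+0+1+1+0+0+1+0 mod 2 = 0
Syndrome = 1100
Non-zero syndrome: error at position 3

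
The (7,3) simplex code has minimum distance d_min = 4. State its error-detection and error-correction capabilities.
Detection only: up to d_min − 1 = 3 errors.
Correction: up to ⌊(d_min − 1)/2⌋ = ⌊3/2⌋ = 1 errors.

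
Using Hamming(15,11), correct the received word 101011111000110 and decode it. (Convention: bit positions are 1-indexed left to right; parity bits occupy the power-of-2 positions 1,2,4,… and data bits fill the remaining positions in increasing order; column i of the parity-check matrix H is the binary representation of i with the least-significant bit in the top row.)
Syndrome s = H · r^T (mod 2), r = 101011111000110:
  s[0] = (101010101010101)·(101011111000110) mod 2 = 1+0+1+0+1+0+1+0+1+0+0+0+1+0+0 mod 2 = 0
  s[1] = (011001100110011)·(101011111000110) mod 2 = 0+0+1+0+0+1+1+0+0+0+0+0+0+1+0 mod 2 = 0
  s[2] = (000111100001111)·(101011111000110) mod 2 = 0+0+0+0+1+1+1+0+0+0+0+0+1+1+0 mod 2 = 1
  s[3] = (000000011111111)·(101011111000110) mod 2 = 0+0+0+0+0+0+0+1+1+0+0+0+1+1+0 mod 2 = 0
Syndrome = 0010
Column 4 of H equals this syndrome → error at bit 4 (1-indexed).
Flip bit 4: 101011111000110 → 101111111000110
Extract data bits at positions {3,5,6,7,9,10,11,12,13,14,15}: 11111000110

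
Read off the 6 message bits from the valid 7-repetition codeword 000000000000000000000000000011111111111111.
Split into 7-bit blocks: 0000000 0000000 0000000 0000000 1111111 1111111
Data = 000011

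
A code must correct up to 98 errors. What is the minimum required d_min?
Correcting t errors requires d_min ≥ 2t + 1 = 2·98 + 1 = 197.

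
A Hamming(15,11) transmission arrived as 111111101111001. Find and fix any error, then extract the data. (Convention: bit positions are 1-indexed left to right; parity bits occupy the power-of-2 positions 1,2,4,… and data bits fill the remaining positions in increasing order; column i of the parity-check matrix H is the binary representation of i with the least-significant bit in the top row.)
Syndrome s = H · r^T (mod 2), r = 111111101111001:
  s[0] = (101010101010101)·(111111101111001) mod 2 = 1+0+1+0+1+0+1+0+1+0+1+0+0+0+1 mod 2 = 1
  s[1] = (011001100110011)·(111111101111001) mod 2 = 0+1+1+0+0+1+1+0+0+1+1+0+0+0+1 mod 2 = 1
  s[2] = (000111100001111)·(111111101111001) mod 2 = 0+0+0+1+1+1+1+0+0+0+0+1+0+0+1 mod 2 = 0
  s[3] = (000000011111111)·(111111101111001) mod 2 = 0+0+0+0+0+0+0+0+1+1+1+1+0+0+1 mod 2 = 1
Syndrome = 1101
Column 11 of H equals this syndrome → error at bit 11 (1-indexed).
Flip bit 11: 111111101111001 → 111111101101001
Extract data bits at positions {3,5,6,7,9,10,11,12,13,14,15}: 11111101001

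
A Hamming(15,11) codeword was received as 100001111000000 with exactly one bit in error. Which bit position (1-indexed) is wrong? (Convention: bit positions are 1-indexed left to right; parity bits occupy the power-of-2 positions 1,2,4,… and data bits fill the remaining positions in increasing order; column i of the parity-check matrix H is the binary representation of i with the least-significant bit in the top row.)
Syndrome s = H · r^T (mod 2), r = 100001111000000:
  s[0] = (101010101010101)·(100001111000000) mod 2 = 1+0+0+0+0+0+1+0+1+0+0+0+0+0+0 mod 2 = 1
  s[1] = (011001100110011)·(100001111000000) mod 2 = 0+0+0+0+0+1+1+0+0+0+0+0+0+0+0 mod 2 = 0
  s[2] = (000111100001111)·(100001111000000) mod 2 = 0+0+0+0+0+1+1+0+0+0+0+0+0+0+0 mod 2 = 0
  s[3] = (000000011111111)·(100001111000000) mod 2 = 0+0+0+0+0+0+0+1+1+0+0+0+0+0+0 mod 2 = 0
Syndrome = 1000
Column i of H is the binary representation of i, so the syndrome is the binary index of the flipped bit.
Read s = 1000 with s[0] as LSB: 1·2^0 + 0·2^1 + 0·2^2 + 0·2^3 = 1.
Error is at bit position 1.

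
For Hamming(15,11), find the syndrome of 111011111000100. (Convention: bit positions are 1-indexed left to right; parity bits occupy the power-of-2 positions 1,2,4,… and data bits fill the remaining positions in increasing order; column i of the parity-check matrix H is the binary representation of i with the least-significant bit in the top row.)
Syndrome s = H · r^T (mod 2), r = 111011111000100:
  s[0] = (101010101010101)·(111011111000100) mod 2 = 1+0+1+0+1+0+1+0+1+0+0+0+1+0+0 mod 2 = 0
  s[1] = (011001100110011)·(111011111000100) mod 2 = 0+1+1+0+0+1+1+0+0+0+0+0+0+0+0 mod 2 = 0
  s[2] = (000111100001111)·(111011111000100) mod 2 = 0+0+0+0+1+1+1+0+0+0+0+0+1+0+0 mod 2 = 0
  s[3] = (000000011111111)·(111011111000100) mod 2 = 0+0+0+0+0+0+0+1+1+0+0+0+1+0+0 mod 2 = 1
Syndrome = 0001
Non-zero syndrome: error at position 8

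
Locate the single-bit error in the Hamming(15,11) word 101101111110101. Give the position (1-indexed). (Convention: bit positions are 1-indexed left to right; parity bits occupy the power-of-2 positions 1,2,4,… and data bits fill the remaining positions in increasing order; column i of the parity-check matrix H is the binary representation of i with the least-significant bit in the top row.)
Syndrome s = H · r^T (mod 2), r = 101101111110101:
  s[0] = (101010101010101)·(101101111110101) mod 2 = 1+0+1+0+0+0+1+0+1+0+1+0+1+0+1 mod 2 = 1
  s[1] = (011001100110011)·(101101111110101) mod 2 = 0+0+1+0+0+1+1+0+0+1+1+0+0+0+1 mod 2 = 0
  s[2] = (000111100001111)·(101101111110101) mod 2 = 0+0+0+1+0+1+1+0+0+0+0+0+1+0+1 mod 2 = 1
  s[3] = (000000011111111)·(101101111110101) mod 2 = 0+0+0+0+0+0+0+1+1+1+1+0+1+0+1 mod 2 = 0
Syndrome = 1010
Column i of H is the binary representation of i, so the syndrome is the binary index of the flipped bit.
Read s = 1010 with s[0] as LSB: 1·2^0 + 0·2^1 + 1·2^2 + 0·2^3 = 5.
Error is at bit position 5.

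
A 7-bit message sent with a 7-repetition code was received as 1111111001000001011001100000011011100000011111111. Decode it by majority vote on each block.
Split into 7-bit blocks and majority-vote each:
  block 1 = 1111111: 7 ones, 0 zeros → 1
  block 2 = 0010000: 1 ones, 6 zeros → 0
  block 3 = 0101100: 3 ones, 4 zeros → 0
  block 4 = 1100000: 2 ones, 5 zeros → 0
  block 5 = 0110111: 5 ones, 2 zeros → 1
  block 6 = 0000001: 1 ones, 6 zeros → 0
  block 7 = 1111111: 7 ones, 0 zeros → 1
Decoded = 1000101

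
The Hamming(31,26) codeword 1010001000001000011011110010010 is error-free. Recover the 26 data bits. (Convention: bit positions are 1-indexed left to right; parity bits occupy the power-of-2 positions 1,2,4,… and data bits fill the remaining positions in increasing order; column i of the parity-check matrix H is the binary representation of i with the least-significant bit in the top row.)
Parity bits occupy power-of-2 positions; data bits are at positions {3,5,6,7,9,10,11,12,13,14,15,17,18,19,20,21,22,23,24,25,26,27,28,29,30,31} (1-indexed).
Extract: c[3]=1 c[5]=0 c[6]=0 c[7]=1 c[9]=0 c[10]=0 c[11]=0 c[12]=0 c[13]=1 c[14]=0 c[15]=0 c[17]=0 c[18]=1 c[19]=1 c[20]=0 c[21]=1 c[22]=1 c[23]=1 c[24]=1 c[25]=0 c[26]=0 c[27]=1 c[28]=0 c[29]=0 c[30]=1 c[31]=0
Data = 10010000100011011110010010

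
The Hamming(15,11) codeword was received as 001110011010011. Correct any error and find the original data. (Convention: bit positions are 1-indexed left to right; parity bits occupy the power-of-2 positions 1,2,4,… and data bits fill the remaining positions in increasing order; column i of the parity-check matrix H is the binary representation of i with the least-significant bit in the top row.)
Syndrome s = H · r^T (mod 2), r = 001110011010011:
  s[0] = (101010101010101)·(001110011010011) mod 2 = 0+0+1+0+1+0+0+0+1+0+1+0+0+0+1 mod 2 = 1
  s[1] = (011001100110011)·(001110011010011) mod 2 = 0+0+1+0+0+0+0+0+0+0+1+0+0+1+1 mod 2 = 0
  s[2] = (000111100001111)·(001110011010011) mod 2 = 0+0+0+1+1+0+0+0+0+0+0+0+0+1+1 mod 2 = 0
  s[3] = (000000011111111)·(001110011010011) mod 2 = 0+0+0+0+0+0+0+1+1+0+1+0+0+1+1 mod 2 = 1
Syndrome = 1001
Column 9 of H equals this syndrome → error at bit 9 (1-indexed).
Flip bit 9: 001110011010011 → 001110010010011
Extract data bits at positions {3,5,6,7,9,10,11,12,13,14,15}: 11000010011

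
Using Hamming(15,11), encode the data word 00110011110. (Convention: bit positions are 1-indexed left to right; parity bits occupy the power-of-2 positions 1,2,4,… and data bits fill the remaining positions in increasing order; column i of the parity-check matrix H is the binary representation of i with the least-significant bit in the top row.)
Codeword c = d · G (mod 2), d = 00110011110:
  c[0] = d·G[:,0] = (00110011110)·(11011010101) mod 2 = 0+0+0+1+0+0+1+0+1+0+0 mod 2 = 1
  c[1] = d·G[:,1] = (00110011110)·(10110110011) mod 2 = 0+0+1+1+0+0+1+0+0+1+0 mod 2 = 0
  c[2] = d·G[:,2] = (00110011110)·(10000000000) mod 2 = 0+0+0+0+0+0+0+0+0+0+0 mod 2 = 0
  c[3] = d·G[:,3] = (00110011110)·(01110001111) mod 2 = 0+0+1+1+0+0+0+1+1+1+0 mod 2 = 1
  c[4] = d·G[:,4] = (00110011110)·(01000000000) mod 2 = 0+0+0+0+0+0+0+0+0+0+0 mod 2 = 0
  c[5] = d·G[:,5] = (00110011110)·(00100000000) mod 2 = 0+0+1+0+0+0+0+0+0+0+0 mod 2 = 1
  c[6] = d·G[:,6] = (00110011110)·(00010000000) mod 2 = 0+0+0+1+0+0+0+0+0+0+0 mod 2 = 1
  c[7] = d·G[:,7] = (00110011110)·(00001111111) mod 2 = 0+0+0+0+0+0+1+1+1+1+0 mod 2 = 0
  c[8] = d·G[:,8] = (00110011110)·(00001000000) mod 2 = 0+0+0+0+0+0+0+0+0+0+0 mod 2 = 0
  c[9] = d·G[:,9] = (00110011110)·(00000100000) mod 2 = 0+0+0+0+0+0+0+0+0+0+0 mod 2 = 0
  c[10] = d·G[:,10] = (00110011110)·(00000010000) mod 2 = 0+0+0+0+0+0+1+0+0+0+0 mod 2 = 1
  c[11] = d·G[:,11] = (00110011110)·(00000001000) mod 2 = 0+0+0+0+0+0+0+1+0+0+0 mod 2 = 1
  c[12] = d·G[:,12] = (00110011110)·(00000000100) mod 2 = 0+0+0+0+0+0+0+0+1+0+0 mod 2 = 1
  c[13] = d·G[:,13] = (00110011110)·(00000000010) mod 2 = 0+0+0+0+0+0+0+0+0+1+0 mod 2 = 1
  c[14] = d·G[:,14] = (00110011110)·(00000000001) mod 2 = 0+0+0+0+0+0+0+0+0+0+0 mod 2 = 0
Codeword = 100101100011110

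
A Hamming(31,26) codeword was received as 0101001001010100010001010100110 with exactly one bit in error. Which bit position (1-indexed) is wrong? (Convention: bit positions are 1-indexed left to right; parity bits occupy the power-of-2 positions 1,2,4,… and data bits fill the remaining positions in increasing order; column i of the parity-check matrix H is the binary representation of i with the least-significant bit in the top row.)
Syndrome s = H · r^T (mod 2), r = 0101001001010100010001010100110:
  s[0] = (1010101010101010101010101010101)·(0101001001010100010001010100110) mod 2 = 0+0+0+0+0+0+1+0+0+0+0+0+0+0+0+0+0+0+0+0+0+0+0+0+0+0+0+0+1+0+0 mod 2 = 0
  s[1] = (0110011001100110011001100110011)·(0101001001010100010001010100110) mod 2 = 0+1+0+0+0+0+1+0+0+1+0+0+0+1+0+0+0+1+0+0+0+1+0+0+0+1+0+0+0+1+0 mod 2 = 0
  s[2] = (0001111000011110000111100001111)·(0101001001010100010001010100110) mod 2 = 0+0+0+1+0+0+1+0+0+0+0+1+0+1+0+0+0+0+0+0+0+1+0+0+0+0+0+0+1+1+0 mod 2 = 1
  s[3] = (0000000111111110000000011111111)·(0101001001010100010001010100110) mod 2 = 0+0+0+0+0+0+0+0+0+1+0+1+0+1+0+0+0+0+0+0+0+0+0+1+0+1+0+0+1+1+0 mod 2 = 1
  s[4] = (0000000000000001111111111111111)·(0101001001010100010001010100110) mod 2 = 0+0+0+0+0+0+0+0+0+0+0+0+0+0+0+0+0+1+0+0+0+1+0+1+0+1+0+0+1+1+0 mod 2 = 0
Syndrome = 00110
Column i of H is the binary representation of i, so the syndrome is the binary index of the flipped bit.
Read s = 00110 with s[0] as LSB: 0·2^0 + 0·2^1 + 1·2^2 + 1·2^3 + 0·2^4 = 12.
Error is at bit position 12.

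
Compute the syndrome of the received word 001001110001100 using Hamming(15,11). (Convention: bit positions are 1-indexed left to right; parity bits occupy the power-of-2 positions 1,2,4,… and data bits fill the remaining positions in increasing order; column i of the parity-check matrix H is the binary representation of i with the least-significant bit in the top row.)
Syndrome s = H · r^T (mod 2), r = 001001110001100:
  s[0] = (101010101010101)·(001001110001100) mod 2 = 0+0+1+0+0+0+1+0+0+0+0+0+1+0+0 mod 2 = 1
  s[1] = (011001100110011)·(001001110001100) mod 2 = 0+0+1+0+0+1+1+0+0+0+0+0+0+0+0 mod 2 = 1
  s[2] = (000111100001111)·(001001110001100) mod 2 = 0+0+0+0+0+1+1+0+0+0+0+1+1+0+0 mod 2 = 0
  s[3] = (000000011111111)·(001001110001100) mod 2 = 0+0+0+0+0+0+0+1+0+0+0+1+1+0+0 mod 2 = 1
Syndrome = 1101
Non-zero syndrome: error at position 11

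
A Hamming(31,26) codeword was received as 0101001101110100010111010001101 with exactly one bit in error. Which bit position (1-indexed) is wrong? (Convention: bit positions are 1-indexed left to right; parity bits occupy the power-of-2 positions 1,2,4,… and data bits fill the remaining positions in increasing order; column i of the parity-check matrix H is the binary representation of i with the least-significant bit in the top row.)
Syndrome s = H · r^T (mod 2), r = 0101001101110100010111010001101:
  s[0] = (1010101010101010101010101010101)·(0101001101110100010111010001101) mod 2 = 0+0+0+0+0+0+1+0+0+0+1+0+0+0+0+0+0+0+0+0+1+0+0+0+0+0+0+0+1+0+1 mod 2 = 1
  s[1] = (0110011001100110011001100110011)·(0101001101110100010111010001101) mod 2 = 0+1+0+0+0+0+1+0+0+1+1+0+0+1+0+0+0+1+0+0+0+1+0+0+0+0+0+0+0+0+1 mod 2 = 0
  s[2] = (0001111000011110000111100001111)·(0101001101110100010111010001101) mod 2 = 0+0+0+1+0+0+1+0+0+0+0+1+0+1+0+0+0+0+0+1+1+1+0+0+0+0+0+1+1+0+1 mod 2 = 0
  s[3] = (0000000111111110000000011111111)·(0101001101110100010111010001101) mod 2 = 0+0+0+0+0+0+0+1+0+1+1+1+0+1+0+0+0+0+0+0+0+0+0+1+0+0+0+1+1+0+1 mod 2 = 1
  s[4] = (0000000000000001111111111111111)·(0101001101110100010111010001101) mod 2 = 0+0+0+0+0+0+0+0+0+0+0+0+0+0+0+0+0+1+0+1+1+1+0+1+0+0+0+1+1+0+1 mod 2 = 0
Syndrome = 10010
Column i of H is the binary representation of i, so the syndrome is the binary index of the flipped bit.
Read s = 10010 with s[0] as LSB: 1·2^0 + 0·2^1 + 0·2^2 + 1·2^3 + 0·2^4 = 9.
Error is at bit position 9.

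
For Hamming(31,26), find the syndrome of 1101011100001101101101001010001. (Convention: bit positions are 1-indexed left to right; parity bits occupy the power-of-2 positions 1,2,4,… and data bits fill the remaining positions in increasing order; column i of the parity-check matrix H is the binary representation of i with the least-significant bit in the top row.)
Syndrome s = H · r^T (mod 2), r = 1101011100001101101101001010001:
  s[0] = (1010101010101010101010101010101)·(1101011100001101101101001010001) mod 2 = 1+0+0+0+0+0+1+0+0+0+0+0+1+0+0+0+1+0+1+0+0+0+0+0+1+0+1+0+0+0+1 mod 2 = 0
  s[1] = (0110011001100110011001100110011)·(1101011100001101101101001010001) mod 2 = 0+1+0+0+0+1+1+0+0+0+0+0+0+1+0+0+0+0+1+0+0+1+0+0+0+0+1+0+0+0+1 mod 2 = 0
  s[2] = (0001111000011110000111100001111)·(1101011100001101101101001010001) mod 2 = 0+0+0+1+0+1+1+0+0+0+0+0+1+1+0+0+0+0+0+1+0+1+0+0+0+0+0+0+0+0+1 mod 2 = 0
  s[3] = (0000000111111110000000011111111)·(1101011100001101101101001010001) mod 2 = 0+0+0+0+0+0+0+1+0+0+0+0+1+1+0+0+0+0+0+0+0+0+0+0+1+0+1+0+0+0+1 mod 2 = 0
  s[4] = (0000000000000001111111111111111)·(1101011100001101101101001010001) mod 2 = 0+0+0+0+0+0+0+0+0+0+0+0+0+0+0+1+1+0+1+1+0+1+0+0+1+0+1+0+0+0+1 mod 2 = 0
Syndrome = 00000
s = 0: no error detected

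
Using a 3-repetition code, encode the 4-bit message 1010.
Repeat each bit 3× and concatenate:
1→111  0→000  1→111  0→000
Codeword = 111000111000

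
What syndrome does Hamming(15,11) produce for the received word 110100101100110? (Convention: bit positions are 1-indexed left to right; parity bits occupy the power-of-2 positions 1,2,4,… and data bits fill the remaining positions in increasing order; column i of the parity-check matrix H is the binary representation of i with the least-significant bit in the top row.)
Syndrome s = H · r^T (mod 2), r = 110100101100110:
  s[0] = (101010101010101)·(110100101100110) mod 2 = 1+0+0+0+0+0+1+0+1+0+0+0+1+0+0 mod 2 = 0
  s[1] = (011001100110011)·(110100101100110) mod 2 = 0+1+0+0+0+0+1+0+0+1+0+0+0+1+0 mod 2 = 0
  s[2] = (000111100001111)·(110100101100110) mod 2 = 0+0+0+1+0+0+1+0+0+0+0+0+1+1+0 mod 2 = 0
  s[3] = (000000011111111)·(110100101100110) mod 2 = 0+0+0+0+0+0+0+0+1+1+0+0+1+1+0 mod 2 = 0
Syndrome = 0000
s = 0: no error detected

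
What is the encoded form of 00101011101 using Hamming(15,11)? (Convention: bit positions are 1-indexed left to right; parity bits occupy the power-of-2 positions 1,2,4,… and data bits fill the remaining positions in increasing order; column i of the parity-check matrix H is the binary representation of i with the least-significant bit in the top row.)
Codeword c = d · G (mod 2), d = 00101011101:
  c[0] = d·G[:,0] = (00101011101)·(11011010101) mod 2 = 0+0+0+0+1+0+1+0+1+0+1 mod 2 = 0
  c[1] = d·G[:,1] = (00101011101)·(10110110011) mod 2 = 0+0+1+0+0+0+1+0+0+0+1 mod 2 = 1
  c[2] = d·G[:,2] = (00101011101)·(10000000000) mod 2 = 0+0+0+0+0+0+0+0+0+0+0 mod 2 = 0
  c[3] = d·G[:,3] = (00101011101)·(01110001111) mod 2 = 0+0+1+0+0+0+0+1+1+0+1 mod 2 = 0
  c[4] = d·G[:,4] = (00101011101)·(01000000000) mod 2 = 0+0+0+0+0+0+0+0+0+0+0 mod 2 = 0
  c[5] = d·G[:,5] = (00101011101)·(00100000000) mod 2 = 0+0+1+0+0+0+0+0+0+0+0 mod 2 = 1
  c[6] = d·G[:,6] = (00101011101)·(00010000000) mod 2 = 0+0+0+0+0+0+0+0+0+0+0 mod 2 = 0
  c[7] = d·G[:,7] = (00101011101)·(00001111111) mod 2 = 0+0+0+0+1+0+1+1+1+0+1 mod 2 = 1
  c[8] = d·G[:,8] = (00101011101)·(00001000000) mod 2 = 0+0+0+0+1+0+0+0+0+0+0 mod 2 = 1
  c[9] = d·G[:,9] = (00101011101)·(00000100000) mod 2 = 0+0+0+0+0+0+0+0+0+0+0 mod 2 = 0
  c[10] = d·G[:,10] = (00101011101)·(00000010000) mod 2 = 0+0+0+0+0+0+1+0+0+0+0 mod 2 = 1
  c[11] = d·G[:,11] = (00101011101)·(00000001000) mod 2 = 0+0+0+0+0+0+0+1+0+0+0 mod 2 = 1
  c[12] = d·G[:,12] = (00101011101)·(00000000100) mod 2 = 0+0+0+0+0+0+0+0+1+0+0 mod 2 = 1
  c[13] = d·G[:,13] = (00101011101)·(00000000010) mod 2 = 0+0+0+0+0+0+0+0+0+0+0 mod 2 = 0
  c[14] = d·G[:,14] = (00101011101)·(00000000001) mod 2 = 0+0+0+0+0+0+0+0+0+0+1 mod 2 = 1
Codeword = 010001011011101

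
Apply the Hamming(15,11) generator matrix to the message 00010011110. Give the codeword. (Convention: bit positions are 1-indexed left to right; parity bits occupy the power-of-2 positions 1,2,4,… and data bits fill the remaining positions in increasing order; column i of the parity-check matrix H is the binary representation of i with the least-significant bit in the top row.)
Codeword c = d · G (mod 2), d = 00010011110:
  c[0] = d·G[:,0] = (00010011110)·(11011010101) mod 2 = 0+0+0+1+0+0+1+0+1+0+0 mod 2 = 1
  c[1] = d·G[:,1] = (00010011110)·(10110110011) mod 2 = 0+0+0+1+0+0+1+0+0+1+0 mod 2 = 1
  c[2] = d·G[:,2] = (00010011110)·(10000000000) mod 2 = 0+0+0+0+0+0+0+0+0+0+0 mod 2 = 0
  c[3] = d·G[:,3] = (00010011110)·(01110001111) mod 2 = 0+0+0+1+0+0+0+1+1+1+0 mod 2 = 0
  c[4] = d·G[:,4] = (00010011110)·(01000000000) mod 2 = 0+0+0+0+0+0+0+0+0+0+0 mod 2 = 0
  c[5] = d·G[:,5] = (00010011110)·(00100000000) mod 2 = 0+0+0+0+0+0+0+0+0+0+0 mod 2 = 0
  c[6] = d·G[:,6] = (00010011110)·(00010000000) mod 2 = 0+0+0+1+0+0+0+0+0+0+0 mod 2 = 1
  c[7] = d·G[:,7] = (00010011110)·(00001111111) mod 2 = 0+0+0+0+0+0+1+1+1+1+0 mod 2 = 0
  c[8] = d·G[:,8] = (00010011110)·(00001000000) mod 2 = 0+0+0+0+0+0+0+0+0+0+0 mod 2 = 0
  c[9] = d·G[:,9] = (00010011110)·(00000100000) mod 2 = 0+0+0+0+0+0+0+0+0+0+0 mod 2 = 0
  c[10] = d·G[:,10] = (00010011110)·(00000010000) mod 2 = 0+0+0+0+0+0+1+0+0+0+0 mod 2 = 1
  c[11] = d·G[:,11] = (00010011110)·(00000001000) mod 2 = 0+0+0+0+0+0+0+1+0+0+0 mod 2 = 1
  c[12] = d·G[:,12] = (00010011110)·(00000000100) mod 2 = 0+0+0+0+0+0+0+0+1+0+0 mod 2 = 1
  c[13] = d·G[:,13] = (00010011110)·(00000000010) mod 2 = 0+0+0+0+0+0+0+0+0+1+0 mod 2 = 1
  c[14] = d·G[:,14] = (00010011110)·(00000000001) mod 2 = 0+0+0+0+0+0+0+0+0+0+0 mod 2 = 0
Codeword = 110000100011110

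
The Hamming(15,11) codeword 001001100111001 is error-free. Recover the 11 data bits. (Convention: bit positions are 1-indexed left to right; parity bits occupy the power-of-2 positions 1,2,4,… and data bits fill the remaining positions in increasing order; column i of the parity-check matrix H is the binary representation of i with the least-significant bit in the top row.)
Parity bits occupy power-of-2 positions; data bits are at positions {3,5,6,7,9,10,11,12,13,14,15} (1-indexed).
Extract: c[3]=1 c[5]=0 c[6]=1 c[7]=1 c[9]=0 c[10]=1 c[11]=1 c[12]=1 c[13]=0 c[14]=0 c[15]=1
Data = 10110111001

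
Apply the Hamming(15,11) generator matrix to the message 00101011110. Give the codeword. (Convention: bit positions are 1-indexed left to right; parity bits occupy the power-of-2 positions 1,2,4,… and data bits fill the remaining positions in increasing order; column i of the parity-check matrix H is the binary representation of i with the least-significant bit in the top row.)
Codeword c = d · G (mod 2), d = 00101011110:
  c[0] = d·G[:,0] = (00101011110)·(11011010101) mod 2 = 0+0+0+0+1+0+1+0+1+0+0 mod 2 = 1
  c[1] = d·G[:,1] = (00101011110)·(10110110011) mod 2 = 0+0+1+0+0+0+1+0+0+1+0 mod 2 = 1
  c[2] = d·G[:,2] = (00101011110)·(10000000000) mod 2 = 0+0+0+0+0+0+0+0+0+0+0 mod 2 = 0
  c[3] = d·G[:,3] = (00101011110)·(01110001111) mod 2 = 0+0+1+0+0+0+0+1+1+1+0 mod 2 = 0
  c[4] = d·G[:,4] = (00101011110)·(01000000000) mod 2 = 0+0+0+0+0+0+0+0+0+0+0 mod 2 = 0
  c[5] = d·G[:,5] = (00101011110)·(00100000000) mod 2 = 0+0+1+0+0+0+0+0+0+0+0 mod 2 = 1
  c[6] = d·G[:,6] = (00101011110)·(00010000000) mod 2 = 0+0+0+0+0+0+0+0+0+0+0 mod 2 = 0
  c[7] = d·G[:,7] = (00101011110)·(00001111111) mod 2 = 0+0+0+0+1+0+1+1+1+1+0 mod 2 = 1
  c[8] = d·G[:,8] = (00101011110)·(00001000000) mod 2 = 0+0+0+0+1+0+0+0+0+0+0 mod 2 = 1
  c[9] = d·G[:,9] = (00101011110)·(00000100000) mod 2 = 0+0+0+0+0+0+0+0+0+0+0 mod 2 = 0
  c[10] = d·G[:,10] = (00101011110)·(00000010000) mod 2 = 0+0+0+0+0+0+1+0+0+0+0 mod 2 = 1
  c[11] = d·G[:,11] = (00101011110)·(00000001000) mod 2 = 0+0+0+0+0+0+0+1+0+0+0 mod 2 = 1
  c[12] = d·G[:,12] = (00101011110)·(00000000100) mod 2 = 0+0+0+0+0+0+0+0+1+0+0 mod 2 = 1
  c[13] = d·G[:,13] = (00101011110)·(00000000010) mod 2 = 0+0+0+0+0+0+0+0+0+1+0 mod 2 = 1
  c[14] = d·G[:,14] = (00101011110)·(00000000001) mod 2 = 0+0+0+0+0+0+0+0+0+0+0 mod 2 = 0
Codeword = 110001011011110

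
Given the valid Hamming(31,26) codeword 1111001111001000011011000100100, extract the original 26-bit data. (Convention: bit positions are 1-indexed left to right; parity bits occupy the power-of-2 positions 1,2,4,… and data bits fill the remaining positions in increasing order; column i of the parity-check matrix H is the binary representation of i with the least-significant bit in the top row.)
Parity bits occupy power-of-2 positions; data bits are at positions {3,5,6,7,9,10,11,12,13,14,15,17,18,19,20,21,22,23,24,25,26,27,28,29,30,31} (1-indexed).
Extract: c[3]=1 c[5]=0 c[6]=0 c[7]=1 c[9]=1 c[10]=1 c[11]=0 c[12]=0 c[13]=1 c[14]=0 c[15]=0 c[17]=0 c[18]=1 c[19]=1 c[20]=0 c[21]=1 c[22]=1 c[23]=0 c[24]=0 c[25]=0 c[26]=1 c[27]=0 c[28]=0 c[29]=1 c[30]=0 c[31]=0
Data = 10011100100011011000100100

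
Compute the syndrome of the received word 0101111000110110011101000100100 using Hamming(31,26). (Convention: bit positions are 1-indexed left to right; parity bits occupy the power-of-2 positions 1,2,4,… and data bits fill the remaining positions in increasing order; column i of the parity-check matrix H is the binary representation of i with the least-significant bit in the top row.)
Syndrome s = H · r^T (mod 2), r = 0101111000110110011101000100100:
  s[0] = (1010101010101010101010101010101)·(0101111000110110011101000100100) mod 2 = 0+0+0+0+1+0+1+0+0+0+1+0+0+0+1+0+0+0+1+0+0+0+0+0+0+0+0+0+1+0+0 mod 2 = 0
  s[1] = (0110011001100110011001100110011)·(0101111000110110011101000100100) mod 2 = 0+1+0+0+0+1+1+0+0+0+1+0+0+1+1+0+0+1+1+0+0+1+0+0+0+1+0+0+0+0+0 mod 2 = 0
  s[2] = (0001111000011110000111100001111)·(0101111000110110011101000100100) mod 2 = 0+0+0+1+1+1+1+0+0+0+0+1+0+1+1+0+0+0+0+1+0+1+0+0+0+0+0+0+1+0+0 mod 2 = 0
  s[3] = (0000000111111110000000011111111)·(0101111000110110011101000100100) mod 2 = 0+0+0+0+0+0+0+0+0+0+1+1+0+1+1+0+0+0+0+0+0+0+0+0+0+1+0+0+1+0+0 mod 2 = 0
  s[4] = (0000000000000001111111111111111)·(0101111000110110011101000100100) mod 2 = 0+0+0+0+0+0+0+0+0+0+0+0+0+0+0+0+0+1+1+1+0+1+0+0+0+1+0+0+1+0+0 mod 2 = 0
Syndrome = 00000
s = 0: no error detected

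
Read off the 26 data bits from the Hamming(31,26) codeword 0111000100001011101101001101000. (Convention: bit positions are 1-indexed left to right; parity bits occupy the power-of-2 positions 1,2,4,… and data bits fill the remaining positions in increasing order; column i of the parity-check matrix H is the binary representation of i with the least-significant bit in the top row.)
Parity bits occupy power-of-2 positions; data bits are at positions {3,5,6,7,9,10,11,12,13,14,15,17,18,19,20,21,22,23,24,25,26,27,28,29,30,31} (1-indexed).
Extract: c[3]=1 c[5]=0 c[6]=0 c[7]=0 c[9]=0 c[10]=0 c[11]=0 c[12]=0 c[13]=1 c[14]=0 c[15]=1 c[17]=1 c[18]=0 c[19]=1 c[20]=1 c[21]=0 c[22]=1 c[23]=0 c[24]=0 c[25]=1 c[26]=1 c[27]=0 c[28]=1 c[29]=0 c[30]=0 c[31]=0
Data = 10000000101101101001101000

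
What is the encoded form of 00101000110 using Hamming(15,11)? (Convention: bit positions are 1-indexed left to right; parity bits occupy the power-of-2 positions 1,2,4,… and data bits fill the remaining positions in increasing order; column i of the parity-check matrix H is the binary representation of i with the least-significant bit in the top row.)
Codeword c = d · G (mod 2), d = 00101000110:
  c[0] = d·G[:,0] = (00101000110)·(11011010101) mod 2 = 0+0+0+0+1+0+0+0+1+0+0 mod 2 = 0
  c[1] = d·G[:,1] = (00101000110)·(10110110011) mod 2 = 0+0+1+0+0+0+0+0+0+1+0 mod 2 = 0
  c[2] = d·G[:,2] = (00101000110)·(10000000000) mod 2 = 0+0+0+0+0+0+0+0+0+0+0 mod 2 = 0
  c[3] = d·G[:,3] = (00101000110)·(01110001111) mod 2 = 0+0+1+0+0+0+0+0+1+1+0 mod 2 = 1
  c[4] = d·G[:,4] = (00101000110)·(01000000000) mod 2 = 0+0+0+0+0+0+0+0+0+0+0 mod 2 = 0
  c[5] = d·G[:,5] = (00101000110)·(00100000000) mod 2 = 0+0+1+0+0+0+0+0+0+0+0 mod 2 = 1
  c[6] = d·G[:,6] = (00101000110)·(00010000000) mod 2 = 0+0+0+0+0+0+0+0+0+0+0 mod 2 = 0
  c[7] = d·G[:,7] = (00101000110)·(00001111111) mod 2 = 0+0+0+0+1+0+0+0+1+1+0 mod 2 = 1
  c[8] = d·G[:,8] = (00101000110)·(00001000000) mod 2 = 0+0+0+0+1+0+0+0+0+0+0 mod 2 = 1
  c[9] = d·G[:,9] = (00101000110)·(00000100000) mod 2 = 0+0+0+0+0+0+0+0+0+0+0 mod 2 = 0
  c[10] = d·G[:,10] = (00101000110)·(00000010000) mod 2 = 0+0+0+0+0+0+0+0+0+0+0 mod 2 = 0
  c[11] = d·G[:,11] = (00101000110)·(00000001000) mod 2 = 0+0+0+0+0+0+0+0+0+0+0 mod 2 = 0
  c[12] = d·G[:,12] = (00101000110)·(00000000100) mod 2 = 0+0+0+0+0+0+0+0+1+0+0 mod 2 = 1
  c[13] = d·G[:,13] = (00101000110)·(00000000010) mod 2 = 0+0+0+0+0+0+0+0+0+1+0 mod 2 = 1
  c[14] = d·G[:,14] = (00101000110)·(00000000001) mod 2 = 0+0+0+0+0+0+0+0+0+0+0 mod 2 = 0
Codeword = 000101011000110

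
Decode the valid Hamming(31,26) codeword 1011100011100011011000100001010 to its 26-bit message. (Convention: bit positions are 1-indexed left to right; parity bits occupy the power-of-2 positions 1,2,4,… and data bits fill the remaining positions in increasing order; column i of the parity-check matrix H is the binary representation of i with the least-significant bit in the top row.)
Parity bits occupy power-of-2 positions; data bits are at positions {3,5,6,7,9,10,11,12,13,14,15,17,18,19,20,21,22,23,24,25,26,27,28,29,30,31} (1-indexed).
Extract: c[3]=1 c[5]=1 c[6]=0 c[7]=0 c[9]=1 c[10]=1 c[11]=1 c[12]=0 c[13]=0 c[14]=0 c[15]=1 c[17]=0 c[18]=1 c[19]=1 c[20]=0 c[21]=0 c[22]=0 c[23]=1 c[24]=0 c[25]=0 c[26]=0 c[27]=0 c[28]=1 c[29]=0 c[30]=1 c[31]=0
Data = 11001110001011000100001010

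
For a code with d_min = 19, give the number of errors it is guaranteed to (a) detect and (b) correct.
(a) Detection requires d_min ≥ e+1, so e ≤ d_min − 1 = 18.
(b) Correction requires d_min ≥ 2t+1, so t ≤ ⌊(d_min − 1)/2⌋ = ⌊18/2⌋ = 9.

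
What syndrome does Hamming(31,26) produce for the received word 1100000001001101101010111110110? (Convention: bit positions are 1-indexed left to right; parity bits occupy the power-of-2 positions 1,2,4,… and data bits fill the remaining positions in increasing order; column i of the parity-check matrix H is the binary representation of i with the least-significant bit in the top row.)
Syndrome s = H · r^T (mod 2), r = 1100000001001101101010111110110:
  s[0] = (1010101010101010101010101010101)·(1100000001001101101010111110110) mod 2 = 1+0+0+0+0+0+0+0+0+0+0+0+1+0+0+0+1+0+1+0+1+0+1+0+1+0+1+0+1+0+0 mod 2 = 1
  s[1] = (0110011001100110011001100110011)·(1100000001001101101010111110110) mod 2 = 0+1+0+0+0+0+0+0+0+1+0+0+0+1+0+0+0+0+1+0+0+0+1+0+0+1+1+0+0+1+0 mod 2 = 0
  s[2] = (0001111000011110000111100001111)·(1100000001001101101010111110110) mod 2 = 0+0+0+0+0+0+0+0+0+0+0+0+1+1+0+0+0+0+0+0+1+0+1+0+0+0+0+0+1+1+0 mod 2 = 0
  s[3] = (0000000111111110000000011111111)·(1100000001001101101010111110110) mod 2 = 0+0+0+0+0+0+0+0+0+1+0+0+1+1+0+0+0+0+0+0+0+0+0+1+1+1+1+0+1+1+0 mod 2 = 1
  s[4] = (0000000000000001111111111111111)·(1100000001001101101010111110110) mod 2 = 0+0+0+0+0+0+0+0+0+0+0+0+0+0+0+1+1+0+1+0+1+0+1+1+1+1+1+0+1+1+0 mod 2 = 1
Syndrome = 10011
Non-zero syndrome: error at position 25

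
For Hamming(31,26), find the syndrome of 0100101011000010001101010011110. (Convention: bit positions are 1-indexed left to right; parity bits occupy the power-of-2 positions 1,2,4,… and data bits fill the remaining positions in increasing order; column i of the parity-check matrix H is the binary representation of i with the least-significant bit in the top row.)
Syndrome s = H · r^T (mod 2), r = 0100101011000010001101010011110:
  s[0] = (1010101010101010101010101010101)·(0100101011000010001101010011110) mod 2 = 0+0+0+0+1+0+1+0+1+0+0+0+0+0+1+0+0+0+1+0+0+0+0+0+0+0+1+0+1+0+0 mod 2 = 1
  s[1] = (0110011001100110011001100110011)·(0100101011000010001101010011110) mod 2 = 0+1+0+0+0+0+1+0+0+1+0+0+0+0+1+0+0+0+1+0+0+1+0+0+0+0+1+0+0+1+0 mod 2 = 0
  s[2] = (0001111000011110000111100001111)·(0100101011000010001101010011110) mod 2 = 0+0+0+0+1+0+1+0+0+0+0+0+0+0+1+0+0+0+0+1+0+1+0+0+0+0+0+1+1+1+0 mod 2 = 0
  s[3] = (0000000111111110000000011111111)·(0100101011000010001101010011110) mod 2 = 0+0+0+0+0+0+0+0+1+1+0+0+0+0+1+0+0+0+0+0+0+0+0+1+0+0+1+1+1+1+0 mod 2 = 0
  s[4] = (0000000000000001111111111111111)·(0100101011000010001101010011110) mod 2 = 0+0+0+0+0+0+0+0+0+0+0+0+0+0+0+0+0+0+1+1+0+1+0+1+0+0+1+1+1+1+0 mod 2 = 0
Syndrome = 10000
Non-zero syndrome: error at position 1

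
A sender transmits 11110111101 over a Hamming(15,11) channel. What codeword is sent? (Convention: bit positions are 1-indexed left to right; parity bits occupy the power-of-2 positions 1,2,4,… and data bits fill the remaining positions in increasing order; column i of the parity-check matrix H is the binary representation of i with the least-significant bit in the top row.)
Codeword c = d · G (mod 2), d = 11110111101:
  c[0] = d·G[:,0] = (11110111101)·(11011010101) mod 2 = 1+1+0+1+0+0+1+0+1+0+1 mod 2 = 0
  c[1] = d·G[:,1] = (11110111101)·(10110110011) mod 2 = 1+0+1+1+0+1+1+0+0+0+1 mod 2 = 0
  c[2] = d·G[:,2] = (11110111101)·(10000000000) mod 2 = 1+0+0+0+0+0+0+0+0+0+0 mod 2 = 1
  c[3] = d·G[:,3] = (11110111101)·(01110001111) mod 2 = 0+1+1+1+0+0+0+1+1+0+1 mod 2 = 0
  c[4] = d·G[:,4] = (11110111101)·(01000000000) mod 2 = 0+1+0+0+0+0+0+0+0+0+0 mod 2 = 1
  c[5] = d·G[:,5] = (11110111101)·(00100000000) mod 2 = 0+0+1+0+0+0+0+0+0+0+0 mod 2 = 1
  c[6] = d·G[:,6] = (11110111101)·(00010000000) mod 2 = 0+0+0+1+0+0+0+0+0+0+0 mod 2 = 1
  c[7] = d·G[:,7] = (11110111101)·(00001111111) mod 2 = 0+0+0+0+0+1+1+1+1+0+1 mod 2 = 1
  c[8] = d·G[:,8] = (11110111101)·(00001000000) mod 2 = 0+0+0+0+0+0+0+0+0+0+0 mod 2 = 0
  c[9] = d·G[:,9] = (11110111101)·(00000100000) mod 2 = 0+0+0+0+0+1+0+0+0+0+0 mod 2 = 1
  c[10] = d·G[:,10] = (11110111101)·(00000010000) mod 2 = 0+0+0+0+0+0+1+0+0+0+0 mod 2 = 1
  c[11] = d·G[:,11] = (11110111101)·(00000001000) mod 2 = 0+0+0+0+0+0+0+1+0+0+0 mod 2 = 1
  c[12] = d·G[:,12] = (11110111101)·(00000000100) mod 2 = 0+0+0+0+0+0+0+0+1+0+0 mod 2 = 1
  c[13] = d·G[:,13] = (11110111101)·(00000000010) mod 2 = 0+0+0+0+0+0+0+0+0+0+0 mod 2 = 0
  c[14] = d·G[:,14] = (11110111101)·(00000000001) mod 2 = 0+0+0+0+0+0+0+0+0+0+1 mod 2 = 1
Codeword = 001011110111101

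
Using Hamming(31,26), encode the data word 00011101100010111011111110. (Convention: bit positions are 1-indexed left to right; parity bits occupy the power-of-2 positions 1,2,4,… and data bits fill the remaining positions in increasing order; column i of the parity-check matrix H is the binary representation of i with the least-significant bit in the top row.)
Codeword c = d · G (mod 2), d = 00011101100010111011111110:
  c[0] = d·G[:,0] = (00011101100010111011111110)·(11011010101101010101010101) mod 2 = 0+0+0+1+1+0+0+0+1+0+0+0+0+0+0+1+0+0+0+1+0+1+0+1+0+0 mod 2 = 1
  c[1] = d·G[:,1] = (00011101100010111011111110)·(10110110011011001100110011) mod 2 = 0+0+0+1+0+1+0+0+0+0+0+0+1+0+0+0+1+0+0+0+1+1+0+0+1+0 mod 2 = 1
  c[2] = d·G[:,2] = (00011101100010111011111110)·(10000000000000000000000000) mod 2 = 0+0+0+0+0+0+0+0+0+0+0+0+0+0+0+0+0+0+0+0+0+0+0+0+0+0 mod 2 = 0
  c[3] = d·G[:,3] = (00011101100010111011111110)·(01110001111000111100001111) mod 2 = 0+0+0+1+0+0+0+1+1+0+0+0+0+0+1+1+1+0+0+0+0+0+1+1+1+0 mod 2 = 1
  c[4] = d·G[:,4] = (00011101100010111011111110)·(01000000000000000000000000) mod 2 = 0+0+0+0+0+0+0+0+0+0+0+0+0+0+0+0+0+0+0+0+0+0+0+0+0+0 mod 2 = 0
  c[5] = d·G[:,5] = (00011101100010111011111110)·(00100000000000000000000000) mod 2 = 0+0+0+0+0+0+0+0+0+0+0+0+0+0+0+0+0+0+0+0+0+0+0+0+0+0 mod 2 = 0
  c[6] = d·G[:,6] = (00011101100010111011111110)·(00010000000000000000000000) mod 2 = 0+0+0+1+0+0+0+0+0+0+0+0+0+0+0+0+0+0+0+0+0+0+0+0+0+0 mod 2 = 1
  c[7] = d·G[:,7] = (00011101100010111011111110)·(00001111111000000011111111) mod 2 = 0+0+0+0+1+1+0+1+1+0+0+0+0+0+0+0+0+0+1+1+1+1+1+1+1+0 mod 2 = 1
  c[8] = d·G[:,8] = (00011101100010111011111110)·(00001000000000000000000000) mod 2 = 0+0+0+0+1+0+0+0+0+0+0+0+0+0+0+0+0+0+0+0+0+0+0+0+0+0 mod 2 = 1
  c[9] = d·G[:,9] = (00011101100010111011111110)·(00000100000000000000000000) mod 2 = 0+0+0+0+0+1+0+0+0+0+0+0+0+0+0+0+0+0+0+0+0+0+0+0+0+0 mod 2 = 1
  c[10] = d·G[:,10] = (00011101100010111011111110)·(00000010000000000000000000) mod 2 = 0+0+0+0+0+0+0+0+0+0+0+0+0+0+0+0+0+0+0+0+0+0+0+0+0+0 mod 2 = 0
  c[11] = d·G[:,11] = (00011101100010111011111110)·(00000001000000000000000000) mod 2 = 0+0+0+0+0+0+0+1+0+0+0+0+0+0+0+0+0+0+0+0+0+0+0+0+0+0 mod 2 = 1
  c[12] = d·G[:,12] = (00011101100010111011111110)·(00000000100000000000000000) mod 2 = 0+0+0+0+0+0+0+0+1+0+0+0+0+0+0+0+0+0+0+0+0+0+0+0+0+0 mod 2 = 1
  c[13] = d·G[:,13] = (00011101100010111011111110)·(00000000010000000000000000) mod 2 = 0+0+0+0+0+0+0+0+0+0+0+0+0+0+0+0+0+0+0+0+0+0+0+0+0+0 mod 2 = 0
  c[14] = d·G[:,14] = (00011101100010111011111110)·(00000000001000000000000000) mod 2 = 0+0+0+0+0+0+0+0+0+0+0+0+0+0+0+0+0+0+0+0+0+0+0+0+0+0 mod 2 = 0
  c[15] = d·G[:,15] = (00011101100010111011111110)·(00000000000111111111111111) mod 2 = 0+0+0+0+0+0+0+0+0+0+0+0+1+0+1+1+1+0+1+1+1+1+1+1+1+0 mod 2 = 1
  c[16] = d·G[:,16] = (00011101100010111011111110)·(00000000000100000000000000) mod 2 = 0+0+0+0+0+0+0+0+0+0+0+0+0+0+0+0+0+0+0+0+0+0+0+0+0+0 mod 2 = 0
  c[17] = d·G[:,17] = (00011101100010111011111110)·(00000000000010000000000000) mod 2 = 0+0+0+0+0+0+0+0+0+0+0+0+1+0+0+0+0+0+0+0+0+0+0+0+0+0 mod 2 = 1
  c[18] = d·G[:,18] = (00011101100010111011111110)·(00000000000001000000000000) mod 2 = 0+0+0+0+0+0+0+0+0+0+0+0+0+0+0+0+0+0+0+0+0+0+0+0+0+0 mod 2 = 0
  c[19] = d·G[:,19] = (00011101100010111011111110)·(00000000000000100000000000) mod 2 = 0+0+0+0+0+0+0+0+0+0+0+0+0+0+1+0+0+0+0+0+0+0+0+0+0+0 mod 2 = 1
  c[20] = d·G[:,20] = (00011101100010111011111110)·(00000000000000010000000000) mod 2 = 0+0+0+0+0+0+0+0+0+0+0+0+0+0+0+1+0+0+0+0+0+0+0+0+0+0 mod 2 = 1
  c[21] = d·G[:,21] = (00011101100010111011111110)·(00000000000000001000000000) mod 2 = 0+0+0+0+0+0+0+0+0+0+0+0+0+0+0+0+1+0+0+0+0+0+0+0+0+0 mod 2 = 1
  c[22] = d·G[:,22] = (00011101100010111011111110)·(00000000000000000100000000) mod 2 = 0+0+0+0+0+0+0+0+0+0+0+0+0+0+0+0+0+0+0+0+0+0+0+0+0+0 mod 2 = 0
  c[23] = d·G[:,23] = (00011101100010111011111110)·(00000000000000000010000000) mod 2 = 0+0+0+0+0+0+0+0+0+0+0+0+0+0+0+0+0+0+1+0+0+0+0+0+0+0 mod 2 = 1
  c[24] = d·G[:,24] = (00011101100010111011111110)·(00000000000000000001000000) mod 2 = 0+0+0+0+0+0+0+0+0+0+0+0+0+0+0+0+0+0+0+1+0+0+0+0+0+0 mod 2 = 1
  c[25] = d·G[:,25] = (00011101100010111011111110)·(00000000000000000000100000) mod 2 = 0+0+0+0+0+0+0+0+0+0+0+0+0+0+0+0+0+0+0+0+1+0+0+0+0+0 mod 2 = 1
  c[26] = d·G[:,26] = (00011101100010111011111110)·(00000000000000000000010000) mod 2 = 0+0+0+0+0+0+0+0+0+0+0+0+0+0+0+0+0+0+0+0+0+1+0+0+0+0 mod 2 = 1
  c[27] = d·G[:,27] = (00011101100010111011111110)·(00000000000000000000001000) mod 2 = 0+0+0+0+0+0+0+0+0+0+0+0+0+0+0+0+0+0+0+0+0+0+1+0+0+0 mod 2 = 1
  c[28] = d·G[:,28] = (00011101100010111011111110)·(00000000000000000000000100) mod 2 = 0+0+0+0+0+0+0+0+0+0+0+0+0+0+0+0+0+0+0+0+0+0+0+1+0+0 mod 2 = 1
  c[29] = d·G[:,29] = (00011101100010111011111110)·(00000000000000000000000010) mod 2 = 0+0+0+0+0+0+0+0+0+0+0+0+0+0+0+0+0+0+0+0+0+0+0+0+1+0 mod 2 = 1
  c[30] = d·G[:,30] = (00011101100010111011111110)·(00000000000000000000000001) mod 2 = 0+0+0+0+0+0+0+0+0+0+0+0+0+0+0+0+0+0+0+0+0+0+0+0+0+0 mod 2 = 0
Codeword = 1101001111011001010111011111110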